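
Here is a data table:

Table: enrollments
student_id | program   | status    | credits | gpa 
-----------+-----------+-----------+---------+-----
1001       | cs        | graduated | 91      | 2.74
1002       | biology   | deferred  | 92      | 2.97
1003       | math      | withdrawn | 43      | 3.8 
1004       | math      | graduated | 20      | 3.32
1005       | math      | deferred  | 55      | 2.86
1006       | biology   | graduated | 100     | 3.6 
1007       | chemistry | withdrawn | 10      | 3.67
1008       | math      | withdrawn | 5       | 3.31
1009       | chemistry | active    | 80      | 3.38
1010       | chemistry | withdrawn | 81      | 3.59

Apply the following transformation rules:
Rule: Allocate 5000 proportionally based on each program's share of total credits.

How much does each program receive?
biology: 1663.78, chemistry: 1481.8, cs: 788.56, math: 1065.86

Step 1: Calculate total credits = 577
Step 2: Calculate each program's proportion:
  biology: 192/577 = 33.28% → 1663.78
  chemistry: 171/577 = 29.64% → 1481.8
  cs: 91/577 = 15.77% → 788.56
  math: 123/577 = 21.32% → 1065.86
Step 3: Verify: sum of allocations ≈ 5000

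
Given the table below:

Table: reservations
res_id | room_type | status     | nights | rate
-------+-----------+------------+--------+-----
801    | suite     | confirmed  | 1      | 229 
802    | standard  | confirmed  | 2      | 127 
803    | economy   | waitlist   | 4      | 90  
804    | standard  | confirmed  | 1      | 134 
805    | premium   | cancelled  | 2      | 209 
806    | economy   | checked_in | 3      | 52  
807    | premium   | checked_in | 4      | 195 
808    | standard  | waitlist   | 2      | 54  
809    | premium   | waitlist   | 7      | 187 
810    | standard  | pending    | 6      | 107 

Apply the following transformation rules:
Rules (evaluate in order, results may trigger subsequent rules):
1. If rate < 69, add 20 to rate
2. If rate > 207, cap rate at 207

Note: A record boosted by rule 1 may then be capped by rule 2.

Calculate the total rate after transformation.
1400

Step 1: Apply rule 1 to records with rate < 69
  - 2 records get bonus of 20
  - Of these, 0 records then exceed 207 and get capped
Step 2: Apply rule 2 to records with rate > 207
  - 2 records (original) are capped
Step 3: Calculate final sum = 1400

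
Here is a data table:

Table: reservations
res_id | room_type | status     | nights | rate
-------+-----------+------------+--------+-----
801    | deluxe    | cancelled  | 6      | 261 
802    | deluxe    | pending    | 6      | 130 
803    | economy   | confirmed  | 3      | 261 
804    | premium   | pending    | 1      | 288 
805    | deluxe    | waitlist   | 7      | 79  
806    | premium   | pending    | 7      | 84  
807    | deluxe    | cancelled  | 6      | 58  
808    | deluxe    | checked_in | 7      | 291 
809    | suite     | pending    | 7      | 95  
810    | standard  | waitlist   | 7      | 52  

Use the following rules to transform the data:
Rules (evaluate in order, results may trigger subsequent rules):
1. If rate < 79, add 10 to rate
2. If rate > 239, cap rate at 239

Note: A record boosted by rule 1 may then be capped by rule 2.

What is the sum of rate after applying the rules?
1474

Step 1: Apply rule 1 to records with rate < 79
  - 2 records get bonus of 10
  - Of these, 0 records then exceed 239 and get capped
Step 2: Apply rule 2 to records with rate > 239
  - 4 records (original) are capped
Step 3: Calculate final sum = 1474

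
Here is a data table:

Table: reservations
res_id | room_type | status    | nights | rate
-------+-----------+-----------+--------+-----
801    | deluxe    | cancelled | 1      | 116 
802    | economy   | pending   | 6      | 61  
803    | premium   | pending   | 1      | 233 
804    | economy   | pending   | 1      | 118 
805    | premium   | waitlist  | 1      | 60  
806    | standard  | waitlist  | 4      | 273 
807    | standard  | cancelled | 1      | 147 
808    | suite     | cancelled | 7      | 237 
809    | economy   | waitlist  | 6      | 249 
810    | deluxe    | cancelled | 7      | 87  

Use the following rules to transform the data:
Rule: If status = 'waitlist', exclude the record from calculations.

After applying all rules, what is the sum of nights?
24

Step 1: Identify records where status = 'waitlist'
Step 2: The excluded records sum to 11
Step 3: Original total nights = 35
Step 4: Remaining total = 35 - 11 = 24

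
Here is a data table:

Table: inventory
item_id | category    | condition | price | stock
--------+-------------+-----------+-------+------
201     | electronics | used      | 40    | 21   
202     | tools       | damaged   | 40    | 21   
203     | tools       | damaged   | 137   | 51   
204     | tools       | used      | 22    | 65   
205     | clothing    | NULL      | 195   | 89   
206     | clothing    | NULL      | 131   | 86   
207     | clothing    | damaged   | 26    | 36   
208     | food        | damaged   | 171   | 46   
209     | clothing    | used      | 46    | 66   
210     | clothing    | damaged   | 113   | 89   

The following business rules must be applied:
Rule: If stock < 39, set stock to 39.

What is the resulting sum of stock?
609

Step 1: 3 records have stock < 39
Step 2: These records originally summed to 78
Step 3: After setting to minimum: 3 × 39 = 117
Step 4: Unaffected records sum: 492
Step 5: Final sum = 117 + 492 = 609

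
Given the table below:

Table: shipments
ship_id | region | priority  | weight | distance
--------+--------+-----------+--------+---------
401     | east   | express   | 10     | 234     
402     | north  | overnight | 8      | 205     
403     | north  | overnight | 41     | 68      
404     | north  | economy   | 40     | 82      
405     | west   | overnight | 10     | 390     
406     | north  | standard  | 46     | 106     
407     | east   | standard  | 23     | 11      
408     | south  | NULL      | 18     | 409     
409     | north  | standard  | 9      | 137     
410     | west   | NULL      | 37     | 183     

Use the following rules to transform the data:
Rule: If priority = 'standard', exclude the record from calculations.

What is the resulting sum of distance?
1571

Step 1: Identify records where priority = 'standard'
Step 2: The excluded records sum to 254
Step 3: Original total distance = 1825
Step 4: Remaining total = 1825 - 254 = 1571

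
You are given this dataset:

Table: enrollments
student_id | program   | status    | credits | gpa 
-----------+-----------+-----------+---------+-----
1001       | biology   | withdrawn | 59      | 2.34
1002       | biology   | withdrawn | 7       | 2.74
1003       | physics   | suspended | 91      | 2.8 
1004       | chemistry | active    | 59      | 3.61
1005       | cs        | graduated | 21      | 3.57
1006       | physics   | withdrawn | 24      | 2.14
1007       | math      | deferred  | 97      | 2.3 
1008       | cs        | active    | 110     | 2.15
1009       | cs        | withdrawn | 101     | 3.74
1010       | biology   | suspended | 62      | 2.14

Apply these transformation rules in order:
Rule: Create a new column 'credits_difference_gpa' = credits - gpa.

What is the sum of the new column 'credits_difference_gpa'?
603.47

Step 1: For each record, compute credits - gpa
Example calculations:
  59 - 2.34 = 56.66
  7 - 2.74 = 4.26
  91 - 2.8 = 88.2
  ...
Step 2: Sum all derived values
Step 3: Total = 603.47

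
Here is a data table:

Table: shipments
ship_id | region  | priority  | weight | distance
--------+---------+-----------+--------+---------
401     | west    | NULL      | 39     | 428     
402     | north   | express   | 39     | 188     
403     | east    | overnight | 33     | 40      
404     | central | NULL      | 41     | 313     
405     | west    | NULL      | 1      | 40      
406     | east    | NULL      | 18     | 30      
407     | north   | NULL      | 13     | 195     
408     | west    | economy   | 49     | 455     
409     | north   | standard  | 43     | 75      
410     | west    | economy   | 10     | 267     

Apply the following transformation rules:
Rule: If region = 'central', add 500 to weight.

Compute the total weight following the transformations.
786

Step 1: Count records where region = 'central': 1
Step 2: Total bonus added: 1 × 500 = 500
Step 3: Original sum of weight: 286
Step 4: Final sum = 286 + 500 = 786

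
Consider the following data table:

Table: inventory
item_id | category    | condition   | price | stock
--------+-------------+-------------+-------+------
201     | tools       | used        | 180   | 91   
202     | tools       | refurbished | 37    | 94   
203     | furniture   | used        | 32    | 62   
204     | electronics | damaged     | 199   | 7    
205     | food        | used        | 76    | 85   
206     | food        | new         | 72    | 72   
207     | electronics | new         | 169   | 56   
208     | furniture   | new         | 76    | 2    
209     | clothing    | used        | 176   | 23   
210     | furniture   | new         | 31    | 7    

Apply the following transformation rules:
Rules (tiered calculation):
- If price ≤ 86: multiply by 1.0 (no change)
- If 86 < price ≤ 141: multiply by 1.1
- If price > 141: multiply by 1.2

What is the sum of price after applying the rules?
1192.8

Step 1: Tier 1 (price ≤ 86): 6 records, sum = 324 × 1.0 = 324.0
Step 2: Tier 2 (86 < price ≤ 141): 0 records, sum = 0 × 1.1 = 0.0
Step 3: Tier 3 (price > 141): 4 records, sum = 724 × 1.2 = 868.8
Step 4: Final sum = 324.0 + 0.0 + 868.8 = 1192.8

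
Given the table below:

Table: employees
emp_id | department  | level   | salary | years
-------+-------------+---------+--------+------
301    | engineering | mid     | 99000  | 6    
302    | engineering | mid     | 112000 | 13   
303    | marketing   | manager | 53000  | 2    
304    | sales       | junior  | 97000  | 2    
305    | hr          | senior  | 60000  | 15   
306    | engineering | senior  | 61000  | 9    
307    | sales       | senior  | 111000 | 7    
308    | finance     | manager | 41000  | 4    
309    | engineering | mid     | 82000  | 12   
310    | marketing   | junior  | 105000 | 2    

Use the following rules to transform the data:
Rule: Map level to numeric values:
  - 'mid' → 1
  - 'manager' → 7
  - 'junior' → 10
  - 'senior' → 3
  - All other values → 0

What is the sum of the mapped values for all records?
46

Step 1: Apply mapping to each record
Step 2: Count by status:
  'mid': 3 records × 1 = 3
  'manager': 2 records × 7 = 14
  'junior': 2 records × 10 = 20
  'senior': 3 records × 3 = 9
Step 3: Sum all mapped values = 46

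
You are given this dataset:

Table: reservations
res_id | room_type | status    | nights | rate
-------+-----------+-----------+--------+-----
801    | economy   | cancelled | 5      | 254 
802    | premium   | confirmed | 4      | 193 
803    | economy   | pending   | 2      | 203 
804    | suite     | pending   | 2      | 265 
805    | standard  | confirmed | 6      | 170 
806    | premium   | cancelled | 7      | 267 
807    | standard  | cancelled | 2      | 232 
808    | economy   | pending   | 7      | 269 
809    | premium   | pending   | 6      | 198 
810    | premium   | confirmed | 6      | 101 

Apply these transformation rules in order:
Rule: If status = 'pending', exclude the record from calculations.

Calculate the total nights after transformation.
30

Step 1: Identify records where status = 'pending'
Step 2: The excluded records sum to 17
Step 3: Original total nights = 47
Step 4: Remaining total = 47 - 17 = 30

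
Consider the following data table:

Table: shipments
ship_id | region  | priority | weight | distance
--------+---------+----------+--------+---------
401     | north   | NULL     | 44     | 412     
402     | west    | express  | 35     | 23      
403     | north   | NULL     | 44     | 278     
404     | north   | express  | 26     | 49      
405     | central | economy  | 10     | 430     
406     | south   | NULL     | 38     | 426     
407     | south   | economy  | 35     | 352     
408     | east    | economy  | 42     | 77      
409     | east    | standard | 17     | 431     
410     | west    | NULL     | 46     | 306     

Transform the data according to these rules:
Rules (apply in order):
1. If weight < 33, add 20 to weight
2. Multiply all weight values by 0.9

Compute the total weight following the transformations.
357.3

Step 1: Apply Rule 1 - Add 20 to records with weight < 33
  - 3 records affected: 53 + (3 × 20) = 113
  - Unaffected records: 284
  - Sum after Rule 1: 397
Step 2: Apply Rule 2 - Multiply all by 0.9
  - 397 × 0.9 = 357.3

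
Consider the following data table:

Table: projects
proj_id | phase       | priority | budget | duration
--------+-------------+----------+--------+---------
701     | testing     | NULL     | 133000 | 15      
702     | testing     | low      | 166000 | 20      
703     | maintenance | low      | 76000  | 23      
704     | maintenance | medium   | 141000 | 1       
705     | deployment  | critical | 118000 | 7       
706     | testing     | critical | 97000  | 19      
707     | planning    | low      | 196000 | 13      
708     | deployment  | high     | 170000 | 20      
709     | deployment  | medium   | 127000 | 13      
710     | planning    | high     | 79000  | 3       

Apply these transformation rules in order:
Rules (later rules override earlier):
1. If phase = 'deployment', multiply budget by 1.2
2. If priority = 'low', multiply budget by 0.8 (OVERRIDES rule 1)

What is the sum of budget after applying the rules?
1298400.0

Step 1: Rule 2 takes priority for records with priority = 'low'
  - 3 records: 438000 × 0.8 = 350400.0
Step 2: Rule 1 applies to remaining records with phase = 'deployment'
  - 3 records: 415000 × 1.2 = 498000.0
Step 3: Other records unchanged: 450000
Step 4: Final sum = 350400.0 + 498000.0 + 450000 = 1298400.0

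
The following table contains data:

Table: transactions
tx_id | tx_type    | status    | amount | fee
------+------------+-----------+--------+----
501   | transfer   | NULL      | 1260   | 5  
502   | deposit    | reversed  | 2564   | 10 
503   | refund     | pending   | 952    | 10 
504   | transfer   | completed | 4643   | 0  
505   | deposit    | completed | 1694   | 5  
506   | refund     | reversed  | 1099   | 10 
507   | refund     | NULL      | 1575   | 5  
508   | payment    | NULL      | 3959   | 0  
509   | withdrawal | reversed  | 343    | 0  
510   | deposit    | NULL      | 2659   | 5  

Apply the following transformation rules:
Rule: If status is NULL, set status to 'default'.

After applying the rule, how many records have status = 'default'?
4

Step 1: Count records where status IS NULL
Step 2: Found 4 records with NULL status
Step 3: These records will have status set to 'default'
Step 4: Records already having status = 'default': 0
Step 5: Answer: 4 + 0 = 4 records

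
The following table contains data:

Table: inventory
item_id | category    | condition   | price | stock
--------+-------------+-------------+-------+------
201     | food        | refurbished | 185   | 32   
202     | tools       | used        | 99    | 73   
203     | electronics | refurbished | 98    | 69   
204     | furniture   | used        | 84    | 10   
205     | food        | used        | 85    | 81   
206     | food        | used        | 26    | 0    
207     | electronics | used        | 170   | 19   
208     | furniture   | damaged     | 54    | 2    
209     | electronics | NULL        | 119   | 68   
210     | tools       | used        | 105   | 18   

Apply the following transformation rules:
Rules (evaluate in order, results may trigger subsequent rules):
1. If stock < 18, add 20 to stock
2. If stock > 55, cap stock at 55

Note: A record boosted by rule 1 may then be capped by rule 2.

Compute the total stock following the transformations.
361

Step 1: Apply rule 1 to records with stock < 18
  - 3 records get bonus of 20
  - Of these, 0 records then exceed 55 and get capped
Step 2: Apply rule 2 to records with stock > 55
  - 4 records (original) are capped
Step 3: Calculate final sum = 361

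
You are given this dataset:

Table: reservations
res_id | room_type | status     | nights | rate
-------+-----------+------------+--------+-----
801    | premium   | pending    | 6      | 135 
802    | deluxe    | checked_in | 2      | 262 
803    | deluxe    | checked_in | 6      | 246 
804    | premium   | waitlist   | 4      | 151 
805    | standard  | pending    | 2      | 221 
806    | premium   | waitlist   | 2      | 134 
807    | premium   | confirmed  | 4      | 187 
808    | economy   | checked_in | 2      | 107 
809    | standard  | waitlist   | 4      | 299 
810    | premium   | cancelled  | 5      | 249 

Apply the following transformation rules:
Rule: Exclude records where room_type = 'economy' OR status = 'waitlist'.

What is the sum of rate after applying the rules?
1300

Step 1: Find records where room_type = 'economy' OR status = 'waitlist'
Step 2: 4 records match, summing to 691
Step 3: Original sum: 1991
Step 4: Remaining sum = 1991 - 691 = 1300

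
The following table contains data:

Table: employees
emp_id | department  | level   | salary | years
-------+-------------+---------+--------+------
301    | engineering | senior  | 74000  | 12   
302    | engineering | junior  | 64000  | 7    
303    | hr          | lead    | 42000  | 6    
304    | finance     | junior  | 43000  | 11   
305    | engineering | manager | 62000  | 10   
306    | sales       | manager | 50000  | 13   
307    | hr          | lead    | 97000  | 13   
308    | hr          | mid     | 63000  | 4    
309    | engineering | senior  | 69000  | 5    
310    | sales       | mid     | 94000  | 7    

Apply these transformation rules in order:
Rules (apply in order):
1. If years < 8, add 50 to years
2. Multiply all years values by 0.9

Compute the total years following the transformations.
304.2

Step 1: Apply Rule 1 - Add 50 to records with years < 8
  - 5 records affected: 29 + (5 × 50) = 279
  - Unaffected records: 59
  - Sum after Rule 1: 338
Step 2: Apply Rule 2 - Multiply all by 0.9
  - 338 × 0.9 = 304.2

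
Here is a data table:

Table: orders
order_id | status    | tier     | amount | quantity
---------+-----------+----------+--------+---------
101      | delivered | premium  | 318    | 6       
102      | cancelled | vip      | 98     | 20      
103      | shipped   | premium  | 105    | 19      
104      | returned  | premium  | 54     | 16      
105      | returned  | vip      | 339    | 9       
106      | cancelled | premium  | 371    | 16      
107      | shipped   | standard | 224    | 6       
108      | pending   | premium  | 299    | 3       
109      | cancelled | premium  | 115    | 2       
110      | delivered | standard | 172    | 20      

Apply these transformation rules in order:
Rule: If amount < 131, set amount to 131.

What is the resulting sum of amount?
2247

Step 1: 4 records have amount < 131
Step 2: These records originally summed to 372
Step 3: After setting to minimum: 4 × 131 = 524
Step 4: Unaffected records sum: 1723
Step 5: Final sum = 524 + 1723 = 2247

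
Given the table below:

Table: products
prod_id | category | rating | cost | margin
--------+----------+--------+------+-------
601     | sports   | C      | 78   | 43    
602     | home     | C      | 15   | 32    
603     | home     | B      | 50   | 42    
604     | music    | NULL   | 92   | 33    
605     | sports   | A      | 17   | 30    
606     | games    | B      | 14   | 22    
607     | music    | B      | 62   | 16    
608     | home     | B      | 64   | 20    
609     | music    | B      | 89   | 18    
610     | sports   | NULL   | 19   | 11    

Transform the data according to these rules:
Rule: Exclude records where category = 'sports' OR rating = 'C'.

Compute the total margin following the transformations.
151

Step 1: Find records where category = 'sports' OR rating = 'C'
Step 2: 4 records match, summing to 116
Step 3: Original sum: 267
Step 4: Remaining sum = 267 - 116 = 151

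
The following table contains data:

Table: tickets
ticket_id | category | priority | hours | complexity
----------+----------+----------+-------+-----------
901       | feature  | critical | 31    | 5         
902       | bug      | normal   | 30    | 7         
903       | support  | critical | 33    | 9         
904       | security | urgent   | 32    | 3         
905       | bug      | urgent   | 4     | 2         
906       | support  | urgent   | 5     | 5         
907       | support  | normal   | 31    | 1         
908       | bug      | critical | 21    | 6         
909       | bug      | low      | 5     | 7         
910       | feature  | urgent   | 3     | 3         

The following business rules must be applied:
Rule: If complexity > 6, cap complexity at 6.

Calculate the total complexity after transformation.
43

Step 1: 3 records have complexity > 6
Step 2: These records originally summed to 23
Step 3: After capping: 3 × 6 = 18
Step 4: Unaffected records sum: 25
Step 5: Final sum = 18 + 25 = 43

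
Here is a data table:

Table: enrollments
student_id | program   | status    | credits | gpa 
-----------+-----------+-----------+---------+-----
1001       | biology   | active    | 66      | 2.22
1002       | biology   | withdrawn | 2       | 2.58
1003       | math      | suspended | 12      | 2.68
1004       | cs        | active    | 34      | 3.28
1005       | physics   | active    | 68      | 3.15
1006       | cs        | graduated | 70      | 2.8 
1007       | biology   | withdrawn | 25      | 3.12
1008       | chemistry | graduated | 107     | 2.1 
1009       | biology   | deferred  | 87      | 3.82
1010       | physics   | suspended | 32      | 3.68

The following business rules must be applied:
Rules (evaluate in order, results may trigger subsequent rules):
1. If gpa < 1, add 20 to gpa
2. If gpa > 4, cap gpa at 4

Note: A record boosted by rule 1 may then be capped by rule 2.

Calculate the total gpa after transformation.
29.43

Step 1: Apply rule 1 to records with gpa < 1
  - 0 records get bonus of 20
  - Of these, 0 records then exceed 4 and get capped
Step 2: Apply rule 2 to records with gpa > 4
  - 0 records (original) are capped
Step 3: Calculate final sum = 29.43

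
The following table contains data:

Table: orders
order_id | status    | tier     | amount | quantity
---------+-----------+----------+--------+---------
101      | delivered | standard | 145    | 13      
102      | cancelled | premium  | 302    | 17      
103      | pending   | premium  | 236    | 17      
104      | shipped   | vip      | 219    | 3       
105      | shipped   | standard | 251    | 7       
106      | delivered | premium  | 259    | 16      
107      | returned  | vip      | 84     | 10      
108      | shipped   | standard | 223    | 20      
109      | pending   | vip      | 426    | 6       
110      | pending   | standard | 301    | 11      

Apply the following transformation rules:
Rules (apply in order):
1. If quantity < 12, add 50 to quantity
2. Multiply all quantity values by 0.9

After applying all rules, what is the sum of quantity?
333.0

Step 1: Apply Rule 1 - Add 50 to records with quantity < 12
  - 5 records affected: 37 + (5 × 50) = 287
  - Unaffected records: 83
  - Sum after Rule 1: 370
Step 2: Apply Rule 2 - Multiply all by 0.9
  - 370 × 0.9 = 333.0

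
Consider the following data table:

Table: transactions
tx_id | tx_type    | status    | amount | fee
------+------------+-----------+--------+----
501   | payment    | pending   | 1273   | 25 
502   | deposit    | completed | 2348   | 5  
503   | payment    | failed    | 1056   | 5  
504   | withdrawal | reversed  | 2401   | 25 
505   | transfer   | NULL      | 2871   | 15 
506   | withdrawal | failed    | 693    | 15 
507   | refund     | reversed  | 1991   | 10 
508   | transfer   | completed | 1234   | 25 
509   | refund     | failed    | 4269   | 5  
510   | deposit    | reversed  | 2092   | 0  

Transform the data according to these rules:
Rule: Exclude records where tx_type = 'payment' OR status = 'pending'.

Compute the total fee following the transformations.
100

Step 1: Find records where tx_type = 'payment' OR status = 'pending'
Step 2: 2 records match, summing to 30
Step 3: Original sum: 130
Step 4: Remaining sum = 130 - 30 = 100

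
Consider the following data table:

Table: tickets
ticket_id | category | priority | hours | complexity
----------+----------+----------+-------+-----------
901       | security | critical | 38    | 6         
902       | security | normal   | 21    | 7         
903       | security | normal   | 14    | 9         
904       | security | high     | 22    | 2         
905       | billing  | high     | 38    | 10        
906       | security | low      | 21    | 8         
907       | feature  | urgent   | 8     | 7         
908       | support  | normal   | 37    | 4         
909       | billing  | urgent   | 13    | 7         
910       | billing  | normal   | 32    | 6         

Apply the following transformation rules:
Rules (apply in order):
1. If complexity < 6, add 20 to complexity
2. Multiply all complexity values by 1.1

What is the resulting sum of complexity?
116.6

Step 1: Apply Rule 1 - Add 20 to records with complexity < 6
  - 2 records affected: 6 + (2 × 20) = 46
  - Unaffected records: 60
  - Sum after Rule 1: 106
Step 2: Apply Rule 2 - Multiply all by 1.1
  - 106 × 1.1 = 116.6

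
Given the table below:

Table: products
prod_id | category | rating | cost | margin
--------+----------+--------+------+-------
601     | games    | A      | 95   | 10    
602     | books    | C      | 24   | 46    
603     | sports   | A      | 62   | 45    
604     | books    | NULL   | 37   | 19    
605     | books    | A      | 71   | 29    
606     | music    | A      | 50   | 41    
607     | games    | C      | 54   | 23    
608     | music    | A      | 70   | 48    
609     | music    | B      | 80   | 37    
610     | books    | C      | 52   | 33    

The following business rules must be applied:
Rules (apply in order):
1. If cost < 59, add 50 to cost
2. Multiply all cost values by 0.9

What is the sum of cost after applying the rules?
760.5

Step 1: Apply Rule 1 - Add 50 to records with cost < 59
  - 5 records affected: 217 + (5 × 50) = 467
  - Unaffected records: 378
  - Sum after Rule 1: 845
Step 2: Apply Rule 2 - Multiply all by 0.9
  - 845 × 0.9 = 760.5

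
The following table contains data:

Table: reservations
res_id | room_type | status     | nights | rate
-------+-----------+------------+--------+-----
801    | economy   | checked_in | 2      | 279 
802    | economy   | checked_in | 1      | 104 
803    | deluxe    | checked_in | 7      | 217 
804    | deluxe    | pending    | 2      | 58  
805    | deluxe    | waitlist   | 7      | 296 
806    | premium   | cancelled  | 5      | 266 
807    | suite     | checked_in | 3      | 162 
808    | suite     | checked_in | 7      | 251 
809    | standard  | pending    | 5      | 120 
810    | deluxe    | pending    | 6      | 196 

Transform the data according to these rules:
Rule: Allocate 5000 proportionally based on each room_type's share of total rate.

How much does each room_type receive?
deluxe: 1967.68, economy: 982.56, premium: 682.4, standard: 307.85, suite: 1059.52

Step 1: Calculate total rate = 1949
Step 2: Calculate each room_type's proportion:
  deluxe: 767/1949 = 39.35% → 1967.68
  economy: 383/1949 = 19.65% → 982.56
  premium: 266/1949 = 13.65% → 682.4
  standard: 120/1949 = 6.16% → 307.85
  suite: 413/1949 = 21.19% → 1059.52
Step 3: Verify: sum of allocations ≈ 5000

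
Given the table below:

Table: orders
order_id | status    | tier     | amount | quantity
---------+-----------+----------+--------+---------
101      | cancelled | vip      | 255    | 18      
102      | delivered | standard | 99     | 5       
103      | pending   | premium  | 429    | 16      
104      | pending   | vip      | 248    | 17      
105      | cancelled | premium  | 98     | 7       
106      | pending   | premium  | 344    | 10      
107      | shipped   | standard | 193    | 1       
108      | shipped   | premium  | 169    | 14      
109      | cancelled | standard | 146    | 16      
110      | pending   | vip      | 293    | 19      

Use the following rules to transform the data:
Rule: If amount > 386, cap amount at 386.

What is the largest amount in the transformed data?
386

Step 1: Original maximum amount = 429
Step 2: Apply cap at 386
Step 3: 1 records had amount > 386 and were capped
Step 4: Maximum after transformation = 386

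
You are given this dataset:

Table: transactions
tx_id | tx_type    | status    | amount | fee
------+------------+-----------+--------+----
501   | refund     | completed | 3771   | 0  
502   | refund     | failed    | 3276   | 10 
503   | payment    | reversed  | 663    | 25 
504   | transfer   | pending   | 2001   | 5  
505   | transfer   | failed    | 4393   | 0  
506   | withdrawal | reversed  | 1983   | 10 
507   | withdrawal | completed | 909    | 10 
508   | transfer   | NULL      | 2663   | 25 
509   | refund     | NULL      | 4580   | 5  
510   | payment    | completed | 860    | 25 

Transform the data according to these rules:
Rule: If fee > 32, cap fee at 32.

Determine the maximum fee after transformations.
25

Step 1: Original maximum fee = 25
Step 2: Check cap of 32 against maximum
Step 3: No records exceed the cap (max 25 <= cap 32), so no capping applies
Step 4: Maximum after transformation = 25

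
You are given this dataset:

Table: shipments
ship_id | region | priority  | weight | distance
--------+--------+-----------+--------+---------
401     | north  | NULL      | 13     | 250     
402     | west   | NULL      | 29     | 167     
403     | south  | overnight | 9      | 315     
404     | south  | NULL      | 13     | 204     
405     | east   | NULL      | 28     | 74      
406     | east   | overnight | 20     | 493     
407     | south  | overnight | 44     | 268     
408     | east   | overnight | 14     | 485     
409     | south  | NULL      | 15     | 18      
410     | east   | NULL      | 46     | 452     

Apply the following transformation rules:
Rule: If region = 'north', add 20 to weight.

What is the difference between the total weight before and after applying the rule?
20

Step 1: Original sum of weight = 231
Step 2: 1 records have region = 'north'
Step 3: Each affected record changes by 20
Step 4: Total change = 1 × 20 = 20
Step 5: New sum = 231 + 20 = 251
Step 6: Difference = |251 - 231| = 20
        (Sum increased by 20)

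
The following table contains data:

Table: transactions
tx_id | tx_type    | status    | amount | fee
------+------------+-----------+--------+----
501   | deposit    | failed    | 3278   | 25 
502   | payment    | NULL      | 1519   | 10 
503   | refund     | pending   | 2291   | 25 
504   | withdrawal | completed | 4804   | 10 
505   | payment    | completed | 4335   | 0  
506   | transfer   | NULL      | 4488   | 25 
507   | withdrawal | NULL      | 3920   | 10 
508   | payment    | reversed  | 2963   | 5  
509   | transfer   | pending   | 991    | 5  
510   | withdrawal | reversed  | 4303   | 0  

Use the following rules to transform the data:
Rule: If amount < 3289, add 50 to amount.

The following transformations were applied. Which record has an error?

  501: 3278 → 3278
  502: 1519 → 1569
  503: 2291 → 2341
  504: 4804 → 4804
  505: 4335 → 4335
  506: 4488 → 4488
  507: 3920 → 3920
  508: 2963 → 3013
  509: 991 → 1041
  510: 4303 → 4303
Record 501 has an error. The correct transformed value should be 3328, not 3278.

Step 1: Check each record against the rule
Step 2: Record 501 has amount = 3278
Step 3: Since 3278 < 3289, the bonus should have been applied
Step 4: Correct value = 3328, but claimed value = 3278
Conclusion: Record 501 has the error.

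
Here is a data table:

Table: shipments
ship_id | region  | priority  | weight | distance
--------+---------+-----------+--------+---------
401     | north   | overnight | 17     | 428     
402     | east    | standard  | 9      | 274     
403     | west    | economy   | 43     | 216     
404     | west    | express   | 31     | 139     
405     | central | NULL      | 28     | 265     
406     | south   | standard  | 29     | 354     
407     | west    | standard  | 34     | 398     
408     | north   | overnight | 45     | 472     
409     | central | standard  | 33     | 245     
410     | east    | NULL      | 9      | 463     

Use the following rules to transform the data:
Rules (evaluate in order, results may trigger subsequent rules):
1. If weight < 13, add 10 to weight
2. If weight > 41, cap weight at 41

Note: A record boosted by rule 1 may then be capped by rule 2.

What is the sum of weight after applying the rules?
292

Step 1: Apply rule 1 to records with weight < 13
  - 2 records get bonus of 10
  - Of these, 0 records then exceed 41 and get capped
Step 2: Apply rule 2 to records with weight > 41
  - 2 records (original) are capped
Step 3: Calculate final sum = 292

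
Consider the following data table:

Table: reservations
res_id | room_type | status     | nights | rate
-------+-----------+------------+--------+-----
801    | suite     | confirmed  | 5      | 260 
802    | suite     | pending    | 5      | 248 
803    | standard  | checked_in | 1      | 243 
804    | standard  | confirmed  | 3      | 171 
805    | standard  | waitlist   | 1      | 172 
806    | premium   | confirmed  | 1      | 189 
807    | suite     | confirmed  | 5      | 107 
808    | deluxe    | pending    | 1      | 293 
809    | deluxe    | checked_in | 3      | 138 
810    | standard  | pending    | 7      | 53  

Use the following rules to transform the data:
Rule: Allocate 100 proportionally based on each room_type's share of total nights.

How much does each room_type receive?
deluxe: 12.5, premium: 3.12, standard: 37.5, suite: 46.88

Step 1: Calculate total nights = 32
Step 2: Calculate each room_type's proportion:
  deluxe: 4/32 = 12.50% → 12.5
  premium: 1/32 = 3.12% → 3.12
  standard: 12/32 = 37.50% → 37.5
  suite: 15/32 = 46.88% → 46.88
Step 3: Verify: sum of allocations ≈ 100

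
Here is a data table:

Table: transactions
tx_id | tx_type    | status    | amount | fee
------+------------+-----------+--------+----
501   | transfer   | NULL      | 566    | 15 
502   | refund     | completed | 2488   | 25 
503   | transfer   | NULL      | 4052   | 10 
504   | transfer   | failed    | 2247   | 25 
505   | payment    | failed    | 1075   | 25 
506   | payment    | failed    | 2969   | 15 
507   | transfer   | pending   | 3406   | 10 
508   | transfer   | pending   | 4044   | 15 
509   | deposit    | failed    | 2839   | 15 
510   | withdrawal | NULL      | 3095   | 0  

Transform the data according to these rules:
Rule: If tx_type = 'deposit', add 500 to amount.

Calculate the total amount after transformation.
27281

Step 1: Count records where tx_type = 'deposit': 1
Step 2: Total bonus added: 1 × 500 = 500
Step 3: Original sum of amount: 26781
Step 4: Final sum = 26781 + 500 = 27281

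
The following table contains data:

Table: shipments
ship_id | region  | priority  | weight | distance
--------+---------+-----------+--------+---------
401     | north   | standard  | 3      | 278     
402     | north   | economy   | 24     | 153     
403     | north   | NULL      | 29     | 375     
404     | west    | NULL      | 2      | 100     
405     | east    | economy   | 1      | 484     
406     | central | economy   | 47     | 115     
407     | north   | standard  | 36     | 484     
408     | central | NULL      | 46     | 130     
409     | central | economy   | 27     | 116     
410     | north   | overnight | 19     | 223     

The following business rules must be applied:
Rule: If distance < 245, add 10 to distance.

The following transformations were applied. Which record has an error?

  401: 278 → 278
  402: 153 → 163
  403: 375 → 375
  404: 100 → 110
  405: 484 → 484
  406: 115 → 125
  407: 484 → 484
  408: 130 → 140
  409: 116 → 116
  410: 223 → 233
Record 409 has an error. The correct transformed value should be 126, not 116.

Step 1: Check each record against the rule
Step 2: Record 409 has distance = 116
Step 3: Since 116 < 245, the bonus should have been applied
Step 4: Correct value = 126, but claimed value = 116
Conclusion: Record 409 has the error.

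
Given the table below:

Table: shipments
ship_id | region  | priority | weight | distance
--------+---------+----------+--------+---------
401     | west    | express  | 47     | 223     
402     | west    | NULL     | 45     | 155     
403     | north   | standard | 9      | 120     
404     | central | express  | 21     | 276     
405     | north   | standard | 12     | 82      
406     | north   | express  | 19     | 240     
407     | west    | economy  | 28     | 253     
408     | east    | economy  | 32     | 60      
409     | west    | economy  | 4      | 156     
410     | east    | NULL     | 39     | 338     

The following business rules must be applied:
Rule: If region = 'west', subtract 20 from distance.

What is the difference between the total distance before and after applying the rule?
80

Step 1: Original sum of distance = 1903
Step 2: 4 records have region = 'west'
Step 3: Each affected record changes by -20
Step 4: Total change = 4 × -20 = -80
Step 5: New sum = 1903 + -80 = 1823
Step 6: Difference = |1823 - 1903| = 80
        (Sum decreased by 80)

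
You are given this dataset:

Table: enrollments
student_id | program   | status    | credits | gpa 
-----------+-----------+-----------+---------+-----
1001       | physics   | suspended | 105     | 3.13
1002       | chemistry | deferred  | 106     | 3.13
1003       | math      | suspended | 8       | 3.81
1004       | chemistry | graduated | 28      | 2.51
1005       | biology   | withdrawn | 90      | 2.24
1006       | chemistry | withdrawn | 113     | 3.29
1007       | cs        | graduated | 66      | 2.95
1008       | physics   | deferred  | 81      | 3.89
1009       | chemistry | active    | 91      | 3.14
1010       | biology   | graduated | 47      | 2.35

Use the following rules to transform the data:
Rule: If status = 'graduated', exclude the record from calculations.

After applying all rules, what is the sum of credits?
594

Step 1: Identify records where status = 'graduated'
Step 2: The excluded records sum to 141
Step 3: Original total credits = 735
Step 4: Remaining total = 735 - 141 = 594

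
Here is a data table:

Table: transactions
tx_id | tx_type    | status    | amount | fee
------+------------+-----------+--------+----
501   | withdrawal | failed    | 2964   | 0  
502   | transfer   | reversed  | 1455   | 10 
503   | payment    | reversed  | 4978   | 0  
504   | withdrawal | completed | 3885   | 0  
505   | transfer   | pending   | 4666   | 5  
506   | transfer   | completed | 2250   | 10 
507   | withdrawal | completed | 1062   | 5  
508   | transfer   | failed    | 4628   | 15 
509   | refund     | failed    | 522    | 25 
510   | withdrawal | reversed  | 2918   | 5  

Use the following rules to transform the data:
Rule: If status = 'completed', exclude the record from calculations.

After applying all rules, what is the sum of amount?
22131

Step 1: Identify records where status = 'completed'
Step 2: The excluded records sum to 7197
Step 3: Original total amount = 29328
Step 4: Remaining total = 29328 - 7197 = 22131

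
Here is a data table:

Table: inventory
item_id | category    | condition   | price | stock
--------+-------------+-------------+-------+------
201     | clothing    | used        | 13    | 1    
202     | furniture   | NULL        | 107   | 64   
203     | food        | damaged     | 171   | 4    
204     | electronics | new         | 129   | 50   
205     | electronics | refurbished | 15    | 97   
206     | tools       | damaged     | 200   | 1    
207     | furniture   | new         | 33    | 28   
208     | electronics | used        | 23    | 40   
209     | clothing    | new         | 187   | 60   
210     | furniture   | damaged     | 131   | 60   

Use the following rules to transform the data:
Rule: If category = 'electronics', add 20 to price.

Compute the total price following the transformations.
1069

Step 1: Count records where category = 'electronics': 3
Step 2: Total bonus added: 3 × 20 = 60
Step 3: Original sum of price: 1009
Step 4: Final sum = 1009 + 60 = 1069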